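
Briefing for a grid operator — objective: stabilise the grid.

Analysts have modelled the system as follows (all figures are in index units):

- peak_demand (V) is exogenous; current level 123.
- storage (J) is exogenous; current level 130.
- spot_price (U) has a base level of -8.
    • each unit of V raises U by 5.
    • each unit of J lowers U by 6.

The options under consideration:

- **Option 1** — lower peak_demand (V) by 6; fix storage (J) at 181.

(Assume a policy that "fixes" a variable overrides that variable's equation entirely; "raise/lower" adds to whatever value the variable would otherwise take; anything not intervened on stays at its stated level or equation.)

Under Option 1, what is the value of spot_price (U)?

Option 1 (V − 6, J := 181):
  V = 123 − 6 = 117
  J = 181
  U = -8 + 5·117 − 6·181 = -509

-509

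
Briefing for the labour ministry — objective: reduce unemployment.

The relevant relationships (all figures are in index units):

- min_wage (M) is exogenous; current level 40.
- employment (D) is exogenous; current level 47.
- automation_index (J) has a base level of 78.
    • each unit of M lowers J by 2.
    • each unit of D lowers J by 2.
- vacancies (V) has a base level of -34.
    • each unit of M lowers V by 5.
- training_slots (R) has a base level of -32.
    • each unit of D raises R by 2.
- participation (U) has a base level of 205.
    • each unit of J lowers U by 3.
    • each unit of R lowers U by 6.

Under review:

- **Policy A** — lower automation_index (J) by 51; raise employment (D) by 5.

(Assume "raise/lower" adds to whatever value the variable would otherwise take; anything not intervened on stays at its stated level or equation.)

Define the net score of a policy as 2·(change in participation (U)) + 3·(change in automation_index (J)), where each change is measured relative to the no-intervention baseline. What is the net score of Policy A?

63

Baseline:
  M = 40
  D = 47
  J = 78 − 2·40 − 2·47 = -96
  R = -32 + 2·47 = 62
  U = 205 − 3·(-96) − 6·62 = 121
Policy A (J − 51, D + 5):
  M = 40
  D = 47 + 5 = 52
  J = 78 − 2·40 − 2·52 (−51 from intervention) = -157
  R = -32 + 2·52 = 72
  U = 205 − 3·(-157) − 6·72 = 244
ΔU = 244 − 121 = 123; ΔJ = -157 − (-96) = -61
Score = 2·123 + 3·(-61) = 63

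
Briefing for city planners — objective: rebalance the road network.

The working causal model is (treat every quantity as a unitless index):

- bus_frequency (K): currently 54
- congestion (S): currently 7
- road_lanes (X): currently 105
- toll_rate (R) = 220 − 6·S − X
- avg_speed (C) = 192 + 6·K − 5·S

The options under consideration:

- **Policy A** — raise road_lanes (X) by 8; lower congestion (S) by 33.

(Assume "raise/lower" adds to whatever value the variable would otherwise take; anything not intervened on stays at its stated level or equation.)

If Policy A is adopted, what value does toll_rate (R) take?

263

Policy A (X + 8, S − 33):
  S = 7 − 33 = -26
  X = 105 + 8 = 113
  R = 220 − 6·(-26) − 113 = 263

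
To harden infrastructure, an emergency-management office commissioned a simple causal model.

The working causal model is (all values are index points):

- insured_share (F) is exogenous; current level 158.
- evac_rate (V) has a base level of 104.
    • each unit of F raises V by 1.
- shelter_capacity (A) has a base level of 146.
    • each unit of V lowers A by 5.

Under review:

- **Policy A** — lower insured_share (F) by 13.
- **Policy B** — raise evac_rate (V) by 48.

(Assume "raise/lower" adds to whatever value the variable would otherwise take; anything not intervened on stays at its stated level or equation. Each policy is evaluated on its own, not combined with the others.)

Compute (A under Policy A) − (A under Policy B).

Policy A (F − 13):
  F = 158 − 13 = 145
  V = 104 + 145 = 249
  A = 146 − 5·249 = -1099
Policy B (V + 48):
  F = 158
  V = 104 + 158 (+48 from intervention) = 310
  A = 146 − 5·310 = -1404
A: -1099 − (-1404) = 305

305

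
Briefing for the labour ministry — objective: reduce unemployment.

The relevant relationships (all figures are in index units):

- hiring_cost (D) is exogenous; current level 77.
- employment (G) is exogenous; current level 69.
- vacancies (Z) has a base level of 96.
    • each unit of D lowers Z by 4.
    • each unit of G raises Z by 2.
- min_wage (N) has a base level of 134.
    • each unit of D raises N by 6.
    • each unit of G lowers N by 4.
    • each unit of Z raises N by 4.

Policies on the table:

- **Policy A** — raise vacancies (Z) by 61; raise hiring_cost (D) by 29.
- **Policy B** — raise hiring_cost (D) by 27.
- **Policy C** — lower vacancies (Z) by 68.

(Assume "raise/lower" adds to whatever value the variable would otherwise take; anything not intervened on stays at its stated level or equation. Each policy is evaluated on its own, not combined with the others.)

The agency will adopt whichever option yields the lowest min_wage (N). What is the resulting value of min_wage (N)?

-248

Policy A (Z + 61, D + 29):
  D = 77 + 29 = 106
  G = 69
  Z = 96 − 4·106 + 2·69 (+61 from intervention) = -129
  N = 134 + 6·106 − 4·69 + 4·(-129) = -22
Policy B (D + 27):
  D = 77 + 27 = 104
  G = 69
  Z = 96 − 4·104 + 2·69 = -182
  N = 134 + 6·104 − 4·69 + 4·(-182) = -246
Policy C (Z − 68):
  D = 77
  G = 69
  Z = 96 − 4·77 + 2·69 (−68 from intervention) = -142
  N = 134 + 6·77 − 4·69 + 4·(-142) = -248
Comparing — Policy A: N=-22, Policy B: N=-246, Policy C: N=-248. Lowest is -248 (Policy C).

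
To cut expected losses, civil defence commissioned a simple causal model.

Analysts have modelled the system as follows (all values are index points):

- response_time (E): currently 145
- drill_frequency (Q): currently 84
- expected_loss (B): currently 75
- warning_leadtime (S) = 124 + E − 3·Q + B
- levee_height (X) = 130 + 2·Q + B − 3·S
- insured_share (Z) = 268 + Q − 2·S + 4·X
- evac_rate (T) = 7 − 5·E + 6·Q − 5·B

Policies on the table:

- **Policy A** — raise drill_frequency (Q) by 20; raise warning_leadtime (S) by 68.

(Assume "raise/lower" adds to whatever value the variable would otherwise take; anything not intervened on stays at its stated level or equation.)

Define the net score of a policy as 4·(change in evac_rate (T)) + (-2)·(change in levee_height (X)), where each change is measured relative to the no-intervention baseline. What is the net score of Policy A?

448

Baseline:
  E = 145
  Q = 84
  B = 75
  S = 124 + 145 − 3·84 + 75 = 92
  X = 130 + 2·84 + 75 − 3·92 = 97
  T = 7 − 5·145 + 6·84 − 5·75 = -589
Policy A (Q + 20, S + 68):
  E = 145
  Q = 84 + 20 = 104
  B = 75
  S = 124 + 145 − 3·104 + 75 (+68 from intervention) = 100
  X = 130 + 2·104 + 75 − 3·100 = 113
  T = 7 − 5·145 + 6·104 − 5·75 = -469
ΔT = -469 − (-589) = 120; ΔX = 113 − 97 = 16
Score = 4·120 + (-2)·16 = 448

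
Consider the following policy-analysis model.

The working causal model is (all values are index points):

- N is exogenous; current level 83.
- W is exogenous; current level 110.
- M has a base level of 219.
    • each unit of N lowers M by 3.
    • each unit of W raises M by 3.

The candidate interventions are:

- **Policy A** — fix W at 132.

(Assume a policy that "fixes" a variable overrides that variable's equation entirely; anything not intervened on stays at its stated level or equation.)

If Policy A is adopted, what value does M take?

366

Policy A (W := 132):
  N = 83
  W = 132
  M = 219 − 3·83 + 3·132 = 366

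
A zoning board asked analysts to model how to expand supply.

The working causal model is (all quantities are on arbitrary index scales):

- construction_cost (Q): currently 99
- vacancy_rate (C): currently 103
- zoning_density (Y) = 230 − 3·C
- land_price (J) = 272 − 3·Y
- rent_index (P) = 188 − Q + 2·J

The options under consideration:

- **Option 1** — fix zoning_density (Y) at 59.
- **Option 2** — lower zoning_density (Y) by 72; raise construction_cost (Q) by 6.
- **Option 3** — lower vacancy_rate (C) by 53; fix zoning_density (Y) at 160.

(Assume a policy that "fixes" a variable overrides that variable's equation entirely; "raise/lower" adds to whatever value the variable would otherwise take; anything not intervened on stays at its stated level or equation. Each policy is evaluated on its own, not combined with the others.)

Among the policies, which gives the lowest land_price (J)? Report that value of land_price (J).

Option 1 (Y := 59):
  C = 103
  Y = 59
  J = 272 − 3·59 = 95
Option 2 (Y − 72, Q + 6):
  C = 103
  Y = 230 − 3·103 (−72 from intervention) = -151
  J = 272 − 3·(-151) = 725
Option 3 (C − 53, Y := 160):
  C = 103 − 53 = 50
  Y = 160
  J = 272 − 3·160 = -208
Comparing — Option 1: J=95, Option 2: J=725, Option 3: J=-208. Lowest is -208 (Option 3).

-208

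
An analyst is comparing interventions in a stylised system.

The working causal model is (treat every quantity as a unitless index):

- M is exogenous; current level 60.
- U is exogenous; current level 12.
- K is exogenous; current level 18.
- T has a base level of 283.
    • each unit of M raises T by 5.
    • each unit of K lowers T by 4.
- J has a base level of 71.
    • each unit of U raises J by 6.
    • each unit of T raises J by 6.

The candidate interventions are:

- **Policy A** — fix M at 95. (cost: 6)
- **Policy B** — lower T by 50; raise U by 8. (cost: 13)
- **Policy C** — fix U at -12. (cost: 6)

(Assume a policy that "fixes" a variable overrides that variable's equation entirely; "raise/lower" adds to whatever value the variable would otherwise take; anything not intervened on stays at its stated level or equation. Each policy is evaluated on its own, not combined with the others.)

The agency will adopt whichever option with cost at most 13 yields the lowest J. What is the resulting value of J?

Policy A (M := 95):
  M = 95
  U = 12
  K = 18
  T = 283 + 5·95 − 4·18 = 686
  J = 71 + 6·12 + 6·686 = 4259
Policy B (T − 50, U + 8):
  M = 60
  U = 12 + 8 = 20
  K = 18
  T = 283 + 5·60 − 4·18 (−50 from intervention) = 461
  J = 71 + 6·20 + 6·461 = 2957
Policy C (U := -12):
  M = 60
  U = -12
  K = 18
  T = 283 + 5·60 − 4·18 = 511
  J = 71 + 6·(-12) + 6·511 = 3065
Comparing — Policy A: J=4259, Policy B: J=2957, Policy C: J=3065. Lowest is 2957 (Policy B).

2957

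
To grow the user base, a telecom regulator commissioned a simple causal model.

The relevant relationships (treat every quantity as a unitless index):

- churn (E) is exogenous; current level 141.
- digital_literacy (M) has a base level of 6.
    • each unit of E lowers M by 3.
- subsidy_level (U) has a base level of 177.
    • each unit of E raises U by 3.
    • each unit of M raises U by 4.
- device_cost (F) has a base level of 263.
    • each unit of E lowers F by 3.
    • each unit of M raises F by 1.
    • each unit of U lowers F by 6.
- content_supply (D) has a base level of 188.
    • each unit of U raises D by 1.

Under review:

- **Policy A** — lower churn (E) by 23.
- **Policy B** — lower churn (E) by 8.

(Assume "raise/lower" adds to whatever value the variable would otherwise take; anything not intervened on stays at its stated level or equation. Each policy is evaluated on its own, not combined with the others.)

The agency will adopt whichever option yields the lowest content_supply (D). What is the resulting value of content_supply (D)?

Policy A (E − 23):
  E = 141 − 23 = 118
  M = 6 − 3·118 = -348
  U = 177 + 3·118 + 4·(-348) = -861
  D = 188 + (-861) = -673
Policy B (E − 8):
  E = 141 − 8 = 133
  M = 6 − 3·133 = -393
  U = 177 + 3·133 + 4·(-393) = -996
  D = 188 + (-996) = -808
Comparing — Policy A: D=-673, Policy B: D=-808. Lowest is -808 (Policy B).

-808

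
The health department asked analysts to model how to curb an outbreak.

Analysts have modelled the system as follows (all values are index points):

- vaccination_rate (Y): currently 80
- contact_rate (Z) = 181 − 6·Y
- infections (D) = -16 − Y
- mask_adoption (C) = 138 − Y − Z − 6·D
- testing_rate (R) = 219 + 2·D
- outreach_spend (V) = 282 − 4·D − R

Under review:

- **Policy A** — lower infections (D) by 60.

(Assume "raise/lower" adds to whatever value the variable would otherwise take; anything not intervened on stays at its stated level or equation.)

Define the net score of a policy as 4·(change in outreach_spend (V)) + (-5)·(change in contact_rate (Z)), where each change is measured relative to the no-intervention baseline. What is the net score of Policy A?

1440

Baseline:
  Y = 80
  Z = 181 − 6·80 = -299
  D = -16 − 80 = -96
  R = 219 + 2·(-96) = 27
  V = 282 − 4·(-96) − 27 = 639
Policy A (D − 60):
  Y = 80
  Z = 181 − 6·80 = -299
  D = -16 − 80 (−60 from intervention) = -156
  R = 219 + 2·(-156) = -93
  V = 282 − 4·(-156) − (-93) = 999
ΔV = 999 − 639 = 360; ΔZ = -299 − (-299) = 0
Score = 4·360 + (-5)·0 = 1440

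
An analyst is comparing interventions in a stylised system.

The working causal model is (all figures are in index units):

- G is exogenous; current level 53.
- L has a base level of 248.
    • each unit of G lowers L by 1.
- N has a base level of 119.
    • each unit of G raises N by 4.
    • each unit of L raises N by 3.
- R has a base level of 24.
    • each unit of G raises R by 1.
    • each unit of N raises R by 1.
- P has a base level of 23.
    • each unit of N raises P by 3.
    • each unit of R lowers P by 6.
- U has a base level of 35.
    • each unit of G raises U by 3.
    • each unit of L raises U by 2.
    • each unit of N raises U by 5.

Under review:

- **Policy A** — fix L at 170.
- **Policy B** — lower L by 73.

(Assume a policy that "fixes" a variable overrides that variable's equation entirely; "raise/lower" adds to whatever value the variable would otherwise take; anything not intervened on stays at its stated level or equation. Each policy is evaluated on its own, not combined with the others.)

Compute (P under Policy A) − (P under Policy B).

Policy A (L := 170):
  G = 53
  L = 170
  N = 119 + 4·53 + 3·170 = 841
  R = 24 + 53 + 841 = 918
  P = 23 + 3·841 − 6·918 = -2962
Policy B (L − 73):
  G = 53
  L = 248 − 53 (−73 from intervention) = 122
  N = 119 + 4·53 + 3·122 = 697
  R = 24 + 53 + 697 = 774
  P = 23 + 3·697 − 6·774 = -2530
P: -2962 − (-2530) = -432

-432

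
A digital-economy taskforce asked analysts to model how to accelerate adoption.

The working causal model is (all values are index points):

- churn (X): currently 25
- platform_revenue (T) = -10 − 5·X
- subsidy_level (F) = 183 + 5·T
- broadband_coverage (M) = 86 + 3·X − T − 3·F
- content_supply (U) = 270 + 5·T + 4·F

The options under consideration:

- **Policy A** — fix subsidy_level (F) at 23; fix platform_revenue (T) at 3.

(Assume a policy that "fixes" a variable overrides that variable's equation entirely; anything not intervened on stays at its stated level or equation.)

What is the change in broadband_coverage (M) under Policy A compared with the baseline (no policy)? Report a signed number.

Baseline:
  X = 25
  T = -10 − 5·25 = -135
  F = 183 + 5·(-135) = -492
  M = 86 + 3·25 − (-135) − 3·(-492) = 1772
Policy A (F := 23, T := 3):
  X = 25
  T = 3
  F = 23
  M = 86 + 3·25 − 3 − 3·23 = 89
Change in M: 89 − 1772 = -1683

-1683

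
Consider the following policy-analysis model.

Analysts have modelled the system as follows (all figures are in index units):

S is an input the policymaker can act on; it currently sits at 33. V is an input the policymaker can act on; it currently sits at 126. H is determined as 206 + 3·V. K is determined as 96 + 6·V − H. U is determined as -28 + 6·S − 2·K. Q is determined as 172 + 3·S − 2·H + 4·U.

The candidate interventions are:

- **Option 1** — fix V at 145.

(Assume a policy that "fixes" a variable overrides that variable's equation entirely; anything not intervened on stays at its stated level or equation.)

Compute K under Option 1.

Option 1 (V := 145):
  V = 145
  H = 206 + 3·145 = 641
  K = 96 + 6·145 − 641 = 325

325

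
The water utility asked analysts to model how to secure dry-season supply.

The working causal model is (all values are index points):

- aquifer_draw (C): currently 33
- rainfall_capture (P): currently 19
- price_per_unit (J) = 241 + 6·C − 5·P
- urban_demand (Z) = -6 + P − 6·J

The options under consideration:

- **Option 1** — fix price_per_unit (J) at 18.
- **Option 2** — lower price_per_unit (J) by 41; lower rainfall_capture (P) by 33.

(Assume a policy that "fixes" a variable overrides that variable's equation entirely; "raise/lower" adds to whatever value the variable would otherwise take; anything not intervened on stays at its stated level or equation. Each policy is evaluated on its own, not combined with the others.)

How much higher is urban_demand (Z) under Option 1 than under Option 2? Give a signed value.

Option 1 (J := 18):
  C = 33
  P = 19
  J = 18
  Z = -6 + 19 − 6·18 = -95
Option 2 (J − 41, P − 33):
  C = 33
  P = 19 − 33 = -14
  J = 241 + 6·33 − 5·(-14) (−41 from intervention) = 468
  Z = -6 + (-14) − 6·468 = -2828
Z: -95 − (-2828) = 2733

2733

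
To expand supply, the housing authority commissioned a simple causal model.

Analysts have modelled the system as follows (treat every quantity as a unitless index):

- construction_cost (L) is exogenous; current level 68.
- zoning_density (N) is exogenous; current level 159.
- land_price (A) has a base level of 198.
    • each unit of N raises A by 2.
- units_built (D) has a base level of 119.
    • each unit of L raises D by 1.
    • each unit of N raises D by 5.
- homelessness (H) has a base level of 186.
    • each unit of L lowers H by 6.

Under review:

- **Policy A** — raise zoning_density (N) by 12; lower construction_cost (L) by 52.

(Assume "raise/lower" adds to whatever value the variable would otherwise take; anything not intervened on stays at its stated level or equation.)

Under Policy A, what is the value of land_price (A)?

Policy A (N + 12, L − 52):
  N = 159 + 12 = 171
  A = 198 + 2·171 = 540

540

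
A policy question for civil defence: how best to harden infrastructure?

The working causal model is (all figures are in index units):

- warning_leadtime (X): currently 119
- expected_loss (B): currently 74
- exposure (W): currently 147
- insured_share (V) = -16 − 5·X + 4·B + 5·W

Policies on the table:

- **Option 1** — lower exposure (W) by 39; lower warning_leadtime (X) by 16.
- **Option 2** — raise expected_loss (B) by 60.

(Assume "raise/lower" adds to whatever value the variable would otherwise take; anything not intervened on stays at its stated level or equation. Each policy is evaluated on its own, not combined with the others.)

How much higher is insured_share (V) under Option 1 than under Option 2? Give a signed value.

Option 1 (W − 39, X − 16):
  X = 119 − 16 = 103
  B = 74
  W = 147 − 39 = 108
  V = -16 − 5·103 + 4·74 + 5·108 = 305
Option 2 (B + 60):
  X = 119
  B = 74 + 60 = 134
  W = 147
  V = -16 − 5·119 + 4·134 + 5·147 = 660
V: 305 − 660 = -355

-355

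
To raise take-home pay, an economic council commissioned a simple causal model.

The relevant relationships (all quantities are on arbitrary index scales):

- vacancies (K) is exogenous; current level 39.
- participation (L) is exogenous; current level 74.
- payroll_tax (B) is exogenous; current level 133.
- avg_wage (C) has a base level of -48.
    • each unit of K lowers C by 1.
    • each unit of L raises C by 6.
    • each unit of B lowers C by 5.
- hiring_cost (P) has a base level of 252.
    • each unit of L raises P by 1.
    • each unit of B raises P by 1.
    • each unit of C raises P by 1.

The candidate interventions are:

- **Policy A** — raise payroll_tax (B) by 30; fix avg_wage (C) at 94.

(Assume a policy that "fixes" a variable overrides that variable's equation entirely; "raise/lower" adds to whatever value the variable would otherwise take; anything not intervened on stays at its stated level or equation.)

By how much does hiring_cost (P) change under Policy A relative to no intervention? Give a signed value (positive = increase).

432

Baseline:
  K = 39
  L = 74
  B = 133
  C = -48 − 39 + 6·74 − 5·133 = -308
  P = 252 + 74 + 133 + (-308) = 151
Policy A (B + 30, C := 94):
  K = 39
  L = 74
  B = 133 + 30 = 163
  C = 94
  P = 252 + 74 + 163 + 94 = 583
Change in P: 583 − 151 = 432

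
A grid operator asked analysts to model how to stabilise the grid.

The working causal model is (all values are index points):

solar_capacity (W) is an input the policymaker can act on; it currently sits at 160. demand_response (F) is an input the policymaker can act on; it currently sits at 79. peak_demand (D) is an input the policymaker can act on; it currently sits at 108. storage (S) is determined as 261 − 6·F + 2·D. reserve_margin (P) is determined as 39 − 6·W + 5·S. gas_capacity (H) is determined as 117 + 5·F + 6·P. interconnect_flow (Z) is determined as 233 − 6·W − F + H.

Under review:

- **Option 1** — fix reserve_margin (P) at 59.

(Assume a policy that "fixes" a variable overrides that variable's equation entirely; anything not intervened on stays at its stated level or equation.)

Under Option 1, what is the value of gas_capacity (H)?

866

Option 1 (P := 59):
  W = 160
  F = 79
  D = 108
  S = 261 − 6·79 + 2·108 = 3
  P = 59
  H = 117 + 5·79 + 6·59 = 866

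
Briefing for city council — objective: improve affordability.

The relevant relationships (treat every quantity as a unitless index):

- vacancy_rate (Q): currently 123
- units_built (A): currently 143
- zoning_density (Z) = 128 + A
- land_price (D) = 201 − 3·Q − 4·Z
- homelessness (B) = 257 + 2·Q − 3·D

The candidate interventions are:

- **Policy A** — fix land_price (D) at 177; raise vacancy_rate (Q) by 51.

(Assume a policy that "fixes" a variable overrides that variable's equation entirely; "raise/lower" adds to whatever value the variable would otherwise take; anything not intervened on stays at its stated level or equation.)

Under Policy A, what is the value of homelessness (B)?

Policy A (D := 177, Q + 51):
  Q = 123 + 51 = 174
  A = 143
  Z = 128 + 143 = 271
  D = 177
  B = 257 + 2·174 − 3·177 = 74

74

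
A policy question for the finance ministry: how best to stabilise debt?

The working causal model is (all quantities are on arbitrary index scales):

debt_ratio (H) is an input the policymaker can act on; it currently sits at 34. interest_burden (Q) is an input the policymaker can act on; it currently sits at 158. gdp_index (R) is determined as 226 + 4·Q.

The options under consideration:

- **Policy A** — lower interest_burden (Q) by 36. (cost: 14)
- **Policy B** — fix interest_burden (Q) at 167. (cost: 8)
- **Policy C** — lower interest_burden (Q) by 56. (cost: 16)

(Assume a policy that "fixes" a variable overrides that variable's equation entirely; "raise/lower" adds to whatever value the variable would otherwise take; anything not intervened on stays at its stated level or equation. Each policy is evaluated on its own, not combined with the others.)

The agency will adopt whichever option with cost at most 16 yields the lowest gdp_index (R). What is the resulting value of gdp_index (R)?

634

Policy A (Q − 36):
  Q = 158 − 36 = 122
  R = 226 + 4·122 = 714
Policy B (Q := 167):
  Q = 167
  R = 226 + 4·167 = 894
Policy C (Q − 56):
  Q = 158 − 56 = 102
  R = 226 + 4·102 = 634
Comparing — Policy A: R=714, Policy B: R=894, Policy C: R=634. Lowest is 634 (Policy C).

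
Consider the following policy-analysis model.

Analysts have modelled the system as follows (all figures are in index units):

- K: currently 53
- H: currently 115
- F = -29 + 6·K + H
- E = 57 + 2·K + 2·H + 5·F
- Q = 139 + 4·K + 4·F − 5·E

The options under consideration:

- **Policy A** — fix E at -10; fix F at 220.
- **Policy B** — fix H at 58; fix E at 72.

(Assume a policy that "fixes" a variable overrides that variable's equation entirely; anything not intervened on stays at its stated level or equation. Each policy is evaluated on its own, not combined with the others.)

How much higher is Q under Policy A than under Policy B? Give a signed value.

Policy A (E := -10, F := 220):
  K = 53
  H = 115
  F = 220
  E = -10
  Q = 139 + 4·53 + 4·220 − 5·(-10) = 1281
Policy B (H := 58, E := 72):
  K = 53
  H = 58
  F = -29 + 6·53 + 58 = 347
  E = 72
  Q = 139 + 4·53 + 4·347 − 5·72 = 1379
Q: 1281 − 1379 = -98

-98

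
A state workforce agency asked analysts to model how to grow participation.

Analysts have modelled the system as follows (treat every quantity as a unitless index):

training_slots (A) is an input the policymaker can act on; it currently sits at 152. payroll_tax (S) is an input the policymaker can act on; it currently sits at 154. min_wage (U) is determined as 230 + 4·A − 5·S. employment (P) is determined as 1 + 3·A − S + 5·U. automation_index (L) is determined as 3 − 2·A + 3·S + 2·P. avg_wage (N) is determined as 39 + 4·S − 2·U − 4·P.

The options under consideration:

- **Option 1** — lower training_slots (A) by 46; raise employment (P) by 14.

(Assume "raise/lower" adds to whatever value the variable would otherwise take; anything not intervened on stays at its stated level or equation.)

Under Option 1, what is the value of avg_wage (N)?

2491

Option 1 (A − 46, P + 14):
  A = 152 − 46 = 106
  S = 154
  U = 230 + 4·106 − 5·154 = -116
  P = 1 + 3·106 − 154 + 5·(-116) (+14 from intervention) = -401
  N = 39 + 4·154 − 2·(-116) − 4·(-401) = 2491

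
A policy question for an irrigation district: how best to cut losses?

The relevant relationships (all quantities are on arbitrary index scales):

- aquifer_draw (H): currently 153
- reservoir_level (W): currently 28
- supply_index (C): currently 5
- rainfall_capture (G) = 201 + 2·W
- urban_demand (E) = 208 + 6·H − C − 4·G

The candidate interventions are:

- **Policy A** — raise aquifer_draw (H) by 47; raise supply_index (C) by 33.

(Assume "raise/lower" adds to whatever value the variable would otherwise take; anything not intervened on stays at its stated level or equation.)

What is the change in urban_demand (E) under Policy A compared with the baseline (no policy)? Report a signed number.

Baseline:
  H = 153
  W = 28
  C = 5
  G = 201 + 2·28 = 257
  E = 208 + 6·153 − 5 − 4·257 = 93
Policy A (H + 47, C + 33):
  H = 153 + 47 = 200
  W = 28
  C = 5 + 33 = 38
  G = 201 + 2·28 = 257
  E = 208 + 6·200 − 38 − 4·257 = 342
Change in E: 342 − 93 = 249

249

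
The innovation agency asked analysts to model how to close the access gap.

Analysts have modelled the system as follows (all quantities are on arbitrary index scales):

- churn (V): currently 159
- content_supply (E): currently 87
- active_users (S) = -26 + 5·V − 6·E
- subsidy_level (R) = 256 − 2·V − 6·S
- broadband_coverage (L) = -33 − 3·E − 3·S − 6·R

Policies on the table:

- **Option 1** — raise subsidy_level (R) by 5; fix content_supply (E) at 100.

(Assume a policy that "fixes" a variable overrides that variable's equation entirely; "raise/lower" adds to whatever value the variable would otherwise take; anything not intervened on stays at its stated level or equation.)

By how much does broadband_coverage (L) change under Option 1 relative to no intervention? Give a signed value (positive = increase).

-2643

Baseline:
  V = 159
  E = 87
  S = -26 + 5·159 − 6·87 = 247
  R = 256 − 2·159 − 6·247 = -1544
  L = -33 − 3·87 − 3·247 − 6·(-1544) = 8229
Option 1 (R + 5, E := 100):
  V = 159
  E = 100
  S = -26 + 5·159 − 6·100 = 169
  R = 256 − 2·159 − 6·169 (+5 from intervention) = -1071
  L = -33 − 3·100 − 3·169 − 6·(-1071) = 5586
Change in L: 5586 − 8229 = -2643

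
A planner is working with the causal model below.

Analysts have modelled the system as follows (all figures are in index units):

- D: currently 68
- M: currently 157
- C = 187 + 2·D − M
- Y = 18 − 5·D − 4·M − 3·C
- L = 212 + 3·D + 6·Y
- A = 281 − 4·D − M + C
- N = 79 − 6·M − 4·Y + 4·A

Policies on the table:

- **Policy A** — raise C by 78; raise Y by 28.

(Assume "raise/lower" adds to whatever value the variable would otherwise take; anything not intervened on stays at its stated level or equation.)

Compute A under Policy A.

Policy A (C + 78, Y + 28):
  D = 68
  M = 157
  C = 187 + 2·68 − 157 (+78 from intervention) = 244
  A = 281 − 4·68 − 157 + 244 = 96

96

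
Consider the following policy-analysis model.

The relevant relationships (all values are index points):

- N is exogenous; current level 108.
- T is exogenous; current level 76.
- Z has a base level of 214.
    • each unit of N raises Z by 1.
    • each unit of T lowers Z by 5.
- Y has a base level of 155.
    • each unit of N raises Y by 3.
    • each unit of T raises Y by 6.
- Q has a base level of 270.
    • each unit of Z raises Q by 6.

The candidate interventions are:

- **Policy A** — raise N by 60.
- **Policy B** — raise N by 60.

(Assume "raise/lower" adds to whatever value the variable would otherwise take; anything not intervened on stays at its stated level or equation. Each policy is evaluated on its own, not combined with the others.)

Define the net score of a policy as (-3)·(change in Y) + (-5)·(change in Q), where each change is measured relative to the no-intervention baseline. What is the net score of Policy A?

-2340

Baseline:
  N = 108
  T = 76
  Z = 214 + 108 − 5·76 = -58
  Y = 155 + 3·108 + 6·76 = 935
  Q = 270 + 6·(-58) = -78
Policy A (N + 60):
  N = 108 + 60 = 168
  T = 76
  Z = 214 + 168 − 5·76 = 2
  Y = 155 + 3·168 + 6·76 = 1115
  Q = 270 + 6·2 = 282
ΔY = 1115 − 935 = 180; ΔQ = 282 − (-78) = 360
Score = (-3)·180 + (-5)·360 = -2340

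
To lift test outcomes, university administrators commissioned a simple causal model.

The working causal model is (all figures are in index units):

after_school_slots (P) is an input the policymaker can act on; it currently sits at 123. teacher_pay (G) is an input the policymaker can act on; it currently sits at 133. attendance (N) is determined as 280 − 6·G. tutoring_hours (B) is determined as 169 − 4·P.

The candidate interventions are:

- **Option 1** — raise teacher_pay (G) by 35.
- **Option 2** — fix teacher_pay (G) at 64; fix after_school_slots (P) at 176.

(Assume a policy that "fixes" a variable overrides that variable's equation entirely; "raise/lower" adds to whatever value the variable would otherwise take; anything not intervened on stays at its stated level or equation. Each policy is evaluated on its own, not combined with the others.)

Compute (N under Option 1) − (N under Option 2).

Option 1 (G + 35):
  G = 133 + 35 = 168
  N = 280 − 6·168 = -728
Option 2 (G := 64, P := 176):
  G = 64
  N = 280 − 6·64 = -104
N: -728 − (-104) = -624

-624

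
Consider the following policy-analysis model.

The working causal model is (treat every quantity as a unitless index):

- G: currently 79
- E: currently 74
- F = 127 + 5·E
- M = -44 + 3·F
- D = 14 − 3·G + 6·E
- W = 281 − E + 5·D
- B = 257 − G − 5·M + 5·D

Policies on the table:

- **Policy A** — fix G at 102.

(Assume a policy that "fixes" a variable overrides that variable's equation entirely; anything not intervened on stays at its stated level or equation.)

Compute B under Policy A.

Policy A (G := 102):
  G = 102
  E = 74
  F = 127 + 5·74 = 497
  M = -44 + 3·497 = 1447
  D = 14 − 3·102 + 6·74 = 152
  B = 257 − 102 − 5·1447 + 5·152 = -6320

-6320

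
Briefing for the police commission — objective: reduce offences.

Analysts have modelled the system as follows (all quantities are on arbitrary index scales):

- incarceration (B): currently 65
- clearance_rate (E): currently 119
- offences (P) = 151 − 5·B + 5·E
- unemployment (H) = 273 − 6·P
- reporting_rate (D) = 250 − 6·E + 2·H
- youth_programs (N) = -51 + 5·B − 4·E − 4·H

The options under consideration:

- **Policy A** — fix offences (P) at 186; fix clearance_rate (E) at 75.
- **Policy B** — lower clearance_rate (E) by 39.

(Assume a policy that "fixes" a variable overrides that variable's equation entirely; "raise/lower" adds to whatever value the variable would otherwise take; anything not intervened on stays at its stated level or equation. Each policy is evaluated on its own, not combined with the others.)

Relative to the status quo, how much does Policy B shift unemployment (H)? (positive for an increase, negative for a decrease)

Baseline:
  B = 65
  E = 119
  P = 151 − 5·65 + 5·119 = 421
  H = 273 − 6·421 = -2253
Policy B (E − 39):
  B = 65
  E = 119 − 39 = 80
  P = 151 − 5·65 + 5·80 = 226
  H = 273 − 6·226 = -1083
Change in H: -1083 − (-2253) = 1170

1170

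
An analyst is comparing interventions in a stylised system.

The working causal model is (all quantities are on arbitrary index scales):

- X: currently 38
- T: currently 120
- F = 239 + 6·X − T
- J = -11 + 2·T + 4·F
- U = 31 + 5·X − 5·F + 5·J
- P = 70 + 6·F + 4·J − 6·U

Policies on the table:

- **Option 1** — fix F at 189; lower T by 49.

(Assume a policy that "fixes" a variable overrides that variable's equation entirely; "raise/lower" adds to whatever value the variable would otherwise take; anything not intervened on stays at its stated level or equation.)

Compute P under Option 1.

Option 1 (F := 189, T − 49):
  X = 38
  T = 120 − 49 = 71
  F = 189
  J = -11 + 2·71 + 4·189 = 887
  U = 31 + 5·38 − 5·189 + 5·887 = 3711
  P = 70 + 6·189 + 4·887 − 6·3711 = -17514

-17514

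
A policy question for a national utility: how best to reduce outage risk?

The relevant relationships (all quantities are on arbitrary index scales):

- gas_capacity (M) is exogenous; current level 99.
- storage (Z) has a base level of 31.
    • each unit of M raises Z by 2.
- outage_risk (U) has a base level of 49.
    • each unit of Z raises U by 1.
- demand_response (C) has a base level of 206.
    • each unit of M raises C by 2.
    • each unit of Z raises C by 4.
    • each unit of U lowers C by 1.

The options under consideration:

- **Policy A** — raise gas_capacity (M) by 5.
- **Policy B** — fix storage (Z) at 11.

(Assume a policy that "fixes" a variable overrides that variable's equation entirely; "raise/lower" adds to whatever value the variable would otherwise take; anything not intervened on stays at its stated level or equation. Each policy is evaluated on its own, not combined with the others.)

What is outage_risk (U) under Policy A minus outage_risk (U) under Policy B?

228

Policy A (M + 5):
  M = 99 + 5 = 104
  Z = 31 + 2·104 = 239
  U = 49 + 239 = 288
Policy B (Z := 11):
  M = 99
  Z = 11
  U = 49 + 11 = 60
U: 288 − 60 = 228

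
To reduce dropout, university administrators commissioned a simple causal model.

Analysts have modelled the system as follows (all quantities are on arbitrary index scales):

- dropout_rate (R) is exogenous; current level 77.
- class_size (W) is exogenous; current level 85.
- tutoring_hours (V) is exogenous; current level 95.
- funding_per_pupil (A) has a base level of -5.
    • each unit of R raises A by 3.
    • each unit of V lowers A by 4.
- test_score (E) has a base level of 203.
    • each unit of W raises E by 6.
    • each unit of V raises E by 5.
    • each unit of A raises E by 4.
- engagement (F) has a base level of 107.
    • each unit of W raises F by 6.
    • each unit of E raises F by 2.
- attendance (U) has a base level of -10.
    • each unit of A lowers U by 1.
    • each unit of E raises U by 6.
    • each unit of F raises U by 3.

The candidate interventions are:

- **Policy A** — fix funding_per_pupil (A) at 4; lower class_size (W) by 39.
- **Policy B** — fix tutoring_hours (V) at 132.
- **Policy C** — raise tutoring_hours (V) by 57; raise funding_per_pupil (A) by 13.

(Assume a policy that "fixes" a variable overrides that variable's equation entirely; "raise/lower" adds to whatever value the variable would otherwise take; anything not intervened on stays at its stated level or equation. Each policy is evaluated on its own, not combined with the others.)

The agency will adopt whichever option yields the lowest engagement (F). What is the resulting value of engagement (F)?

611

Policy A (A := 4, W − 39):
  R = 77
  W = 85 − 39 = 46
  V = 95
  A = 4
  E = 203 + 6·46 + 5·95 + 4·4 = 970
  F = 107 + 6·46 + 2·970 = 2323
Policy B (V := 132):
  R = 77
  W = 85
  V = 132
  A = -5 + 3·77 − 4·132 = -302
  E = 203 + 6·85 + 5·132 + 4·(-302) = 165
  F = 107 + 6·85 + 2·165 = 947
Policy C (V + 57, A + 13):
  R = 77
  W = 85
  V = 95 + 57 = 152
  A = -5 + 3·77 − 4·152 (+13 from intervention) = -369
  E = 203 + 6·85 + 5·152 + 4·(-369) = -3
  F = 107 + 6·85 + 2·(-3) = 611
Comparing — Policy A: F=2323, Policy B: F=947, Policy C: F=611. Lowest is 611 (Policy C).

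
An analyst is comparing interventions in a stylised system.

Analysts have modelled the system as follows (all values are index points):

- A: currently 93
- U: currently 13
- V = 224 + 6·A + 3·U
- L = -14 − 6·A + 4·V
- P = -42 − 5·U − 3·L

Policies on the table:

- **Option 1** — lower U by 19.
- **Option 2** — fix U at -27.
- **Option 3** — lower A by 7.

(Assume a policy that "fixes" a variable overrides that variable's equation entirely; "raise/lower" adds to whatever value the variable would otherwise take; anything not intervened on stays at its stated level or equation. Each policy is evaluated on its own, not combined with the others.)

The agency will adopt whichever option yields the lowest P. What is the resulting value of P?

-7865

Option 1 (U − 19):
  A = 93
  U = 13 − 19 = -6
  V = 224 + 6·93 + 3·(-6) = 764
  L = -14 − 6·93 + 4·764 = 2484
  P = -42 − 5·(-6) − 3·2484 = -7464
Option 2 (U := -27):
  A = 93
  U = -27
  V = 224 + 6·93 + 3·(-27) = 701
  L = -14 − 6·93 + 4·701 = 2232
  P = -42 − 5·(-27) − 3·2232 = -6603
Option 3 (A − 7):
  A = 93 − 7 = 86
  U = 13
  V = 224 + 6·86 + 3·13 = 779
  L = -14 − 6·86 + 4·779 = 2586
  P = -42 − 5·13 − 3·2586 = -7865
Comparing — Option 1: P=-7464, Option 2: P=-6603, Option 3: P=-7865. Lowest is -7865 (Option 3).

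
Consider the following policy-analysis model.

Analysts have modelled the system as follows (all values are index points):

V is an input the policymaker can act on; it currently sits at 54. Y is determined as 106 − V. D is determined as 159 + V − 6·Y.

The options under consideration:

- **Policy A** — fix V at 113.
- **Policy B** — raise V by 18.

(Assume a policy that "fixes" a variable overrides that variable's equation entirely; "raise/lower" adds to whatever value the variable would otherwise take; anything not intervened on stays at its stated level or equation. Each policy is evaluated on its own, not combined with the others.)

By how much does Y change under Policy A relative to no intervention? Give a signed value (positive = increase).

Baseline:
  V = 54
  Y = 106 − 54 = 52
Policy A (V := 113):
  V = 113
  Y = 106 − 113 = -7
Change in Y: -7 − 52 = -59

-59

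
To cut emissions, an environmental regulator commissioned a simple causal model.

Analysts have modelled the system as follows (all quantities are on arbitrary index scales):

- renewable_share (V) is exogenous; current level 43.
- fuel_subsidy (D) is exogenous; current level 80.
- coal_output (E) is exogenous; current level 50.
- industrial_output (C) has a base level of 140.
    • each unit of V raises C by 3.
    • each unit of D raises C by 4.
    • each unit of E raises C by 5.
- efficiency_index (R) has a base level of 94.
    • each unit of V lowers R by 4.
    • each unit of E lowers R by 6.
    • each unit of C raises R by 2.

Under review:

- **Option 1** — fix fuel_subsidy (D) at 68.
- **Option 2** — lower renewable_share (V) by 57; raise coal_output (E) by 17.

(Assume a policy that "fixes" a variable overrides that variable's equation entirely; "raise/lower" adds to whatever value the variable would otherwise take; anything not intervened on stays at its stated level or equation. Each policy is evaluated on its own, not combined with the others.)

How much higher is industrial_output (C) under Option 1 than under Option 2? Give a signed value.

Option 1 (D := 68):
  V = 43
  D = 68
  E = 50
  C = 140 + 3·43 + 4·68 + 5·50 = 791
Option 2 (V − 57, E + 17):
  V = 43 − 57 = -14
  D = 80
  E = 50 + 17 = 67
  C = 140 + 3·(-14) + 4·80 + 5·67 = 753
C: 791 − 753 = 38

38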